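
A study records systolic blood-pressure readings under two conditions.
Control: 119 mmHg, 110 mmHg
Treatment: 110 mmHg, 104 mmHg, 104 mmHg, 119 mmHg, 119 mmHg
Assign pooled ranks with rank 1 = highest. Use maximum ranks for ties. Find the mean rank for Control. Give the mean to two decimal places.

4.00

Sorted (descending): 119, 119, 119, 110, 110, 104, 104
The 3 values of 119 occupy positions 1–3 → each gets rank 3.
The 2 values of 110 occupy positions 4–5 → each gets rank 5.
The 2 values of 104 occupy positions 6–7 → each gets rank 7.
Control values → pooled ranks: 119→3, 110→5
Mean rank = (3 + 5) / 2 = 4.00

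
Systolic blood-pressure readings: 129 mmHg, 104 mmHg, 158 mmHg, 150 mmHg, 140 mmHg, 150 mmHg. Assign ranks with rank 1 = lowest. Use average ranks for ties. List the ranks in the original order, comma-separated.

Sorted (ascending): 104, 129, 140, 150, 150, 158
The 2 values of 150 occupy positions 4–5 → average rank (4+5)/2 = 4.5.

2, 1, 6, 4.5, 3, 4.5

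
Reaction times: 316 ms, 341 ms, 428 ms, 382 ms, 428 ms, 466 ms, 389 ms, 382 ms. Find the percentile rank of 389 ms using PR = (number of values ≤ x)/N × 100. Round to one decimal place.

62.5

N = 8.
Strictly below 389: 4. Equal to 389: 1.
PR = 5/8 × 100 = 62.5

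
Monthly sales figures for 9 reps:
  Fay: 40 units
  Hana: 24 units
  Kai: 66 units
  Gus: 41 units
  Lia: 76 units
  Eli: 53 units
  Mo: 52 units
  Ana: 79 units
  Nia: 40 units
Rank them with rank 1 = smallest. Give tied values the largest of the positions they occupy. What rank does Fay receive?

3

Sorted (ascending): 24, 40, 40, 41, 52, 53, 66, 76, 79
The 2 values of 40 occupy positions 2–3 → each gets rank 3.
Fay has value 40 units → rank 3.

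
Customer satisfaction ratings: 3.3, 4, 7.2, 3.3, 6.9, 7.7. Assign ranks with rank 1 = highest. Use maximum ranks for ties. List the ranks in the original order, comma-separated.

Sorted (descending): 7.7, 7.2, 6.9, 4, 3.3, 3.3
The 2 values of 3.3 occupy positions 5–6 → each gets rank 6.

6, 4, 2, 6, 3, 1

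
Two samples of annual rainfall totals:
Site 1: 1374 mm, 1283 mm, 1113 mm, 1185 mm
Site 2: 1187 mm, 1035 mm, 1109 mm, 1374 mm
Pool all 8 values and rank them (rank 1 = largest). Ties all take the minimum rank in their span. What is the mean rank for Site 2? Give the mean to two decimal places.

5.00

Sorted (descending): 1374, 1374, 1283, 1187, 1185, 1113, 1109, 1035
The 2 values of 1374 occupy positions 1–2 → each gets rank 1.
Site 2 values → pooled ranks: 1187→4, 1035→8, 1109→7, 1374→1
Mean rank = (4 + 8 + 7 + 1) / 4 = 5.00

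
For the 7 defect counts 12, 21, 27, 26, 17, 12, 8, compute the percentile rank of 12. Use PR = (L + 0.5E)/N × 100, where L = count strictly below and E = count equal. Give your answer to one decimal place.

N = 7.
Strictly below 12: 1. Equal to 12: 2.
PR = (1 + 0.5·2)/7 × 100 = 28.6

28.6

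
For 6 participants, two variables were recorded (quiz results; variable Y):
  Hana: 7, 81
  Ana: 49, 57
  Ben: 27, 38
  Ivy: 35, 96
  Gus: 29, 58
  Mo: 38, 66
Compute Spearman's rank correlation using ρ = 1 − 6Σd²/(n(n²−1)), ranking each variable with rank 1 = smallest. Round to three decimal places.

Ranks of variable 1: 1, 6, 2, 4, 3, 5
Ranks of variable 2: 5, 2, 1, 6, 3, 4
d = r₁ − r₂: -4, 4, 1, -2, 0, 1
d²: 16, 16, 1, 4, 0, 1; Σd² = 38
ρ = 1 − 6·38/(6·35) = 1 − 228/210 = -0.086

-0.086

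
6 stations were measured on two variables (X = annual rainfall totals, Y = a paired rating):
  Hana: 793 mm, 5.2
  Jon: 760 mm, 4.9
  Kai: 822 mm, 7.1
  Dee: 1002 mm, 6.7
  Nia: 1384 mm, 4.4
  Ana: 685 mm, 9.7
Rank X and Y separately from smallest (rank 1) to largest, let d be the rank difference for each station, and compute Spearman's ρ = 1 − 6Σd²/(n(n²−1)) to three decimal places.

-0.486

Ranks of variable 1: 3, 2, 4, 5, 6, 1
Ranks of variable 2: 3, 2, 5, 4, 1, 6
d = r₁ − r₂: 0, 0, -1, 1, 5, -5
d²: 0, 0, 1, 1, 25, 25; Σd² = 52
ρ = 1 − 6·52/(6·35) = 1 − 312/210 = -0.486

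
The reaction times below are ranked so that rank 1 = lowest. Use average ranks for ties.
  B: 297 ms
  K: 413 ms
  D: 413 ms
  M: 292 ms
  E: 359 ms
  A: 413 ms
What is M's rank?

Sorted (ascending): 292, 297, 359, 413, 413, 413
The 3 values of 413 occupy positions 4–6 → average rank 5.
M has value 292 ms → rank 1.

1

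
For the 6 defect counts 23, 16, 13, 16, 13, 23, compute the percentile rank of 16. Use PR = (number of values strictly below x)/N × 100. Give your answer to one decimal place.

33.3

N = 6.
Strictly below 16: 2. Equal to 16: 2.
PR = 2/6 × 100 = 33.3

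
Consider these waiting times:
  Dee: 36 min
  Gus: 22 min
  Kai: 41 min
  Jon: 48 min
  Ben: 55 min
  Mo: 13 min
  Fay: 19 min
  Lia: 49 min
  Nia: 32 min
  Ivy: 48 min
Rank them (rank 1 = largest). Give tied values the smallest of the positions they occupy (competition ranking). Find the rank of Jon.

Sorted (descending): 55, 49, 48, 48, 41, 36, 32, 22, 19, 13
The 2 values of 48 occupy positions 3–4 → each gets rank 3.
Jon has value 48 min → rank 3.

3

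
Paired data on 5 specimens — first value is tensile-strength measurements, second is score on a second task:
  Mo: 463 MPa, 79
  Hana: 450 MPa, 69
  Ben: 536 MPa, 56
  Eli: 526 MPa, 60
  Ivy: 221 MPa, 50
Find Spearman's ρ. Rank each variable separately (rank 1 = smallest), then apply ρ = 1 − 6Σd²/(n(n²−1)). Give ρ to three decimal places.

0.100

Ranks of variable 1: 3, 2, 5, 4, 1
Ranks of variable 2: 5, 4, 2, 3, 1
d = r₁ − r₂: -2, -2, 3, 1, 0
d²: 4, 4, 9, 1, 0; Σd² = 18
ρ = 1 − 6·18/(5·24) = 1 − 108/120 = 0.100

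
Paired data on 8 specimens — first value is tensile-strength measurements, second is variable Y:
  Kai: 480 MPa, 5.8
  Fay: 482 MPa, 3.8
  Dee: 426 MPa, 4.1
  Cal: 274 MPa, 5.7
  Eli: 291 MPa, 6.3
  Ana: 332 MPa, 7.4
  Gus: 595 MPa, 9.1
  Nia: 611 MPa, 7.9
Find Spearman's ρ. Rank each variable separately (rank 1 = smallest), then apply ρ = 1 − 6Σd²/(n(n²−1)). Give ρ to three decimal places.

Ranks of variable 1: 5, 6, 4, 1, 2, 3, 7, 8
Ranks of variable 2: 4, 1, 2, 3, 5, 6, 8, 7
d = r₁ − r₂: 1, 5, 2, -2, -3, -3, -1, 1
d²: 1, 25, 4, 4, 9, 9, 1, 1; Σd² = 54
ρ = 1 − 6·54/(8·63) = 1 − 324/504 = 0.357

0.357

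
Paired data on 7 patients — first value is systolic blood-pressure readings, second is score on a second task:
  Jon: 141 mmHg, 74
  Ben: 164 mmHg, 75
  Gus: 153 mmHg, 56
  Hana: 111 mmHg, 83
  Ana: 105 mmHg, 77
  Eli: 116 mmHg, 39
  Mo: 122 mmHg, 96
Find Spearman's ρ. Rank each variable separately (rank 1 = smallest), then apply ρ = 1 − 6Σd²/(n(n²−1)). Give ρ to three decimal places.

-0.321

Ranks of variable 1: 5, 7, 6, 2, 1, 3, 4
Ranks of variable 2: 3, 4, 2, 6, 5, 1, 7
d = r₁ − r₂: 2, 3, 4, -4, -4, 2, -3
d²: 4, 9, 16, 16, 16, 4, 9; Σd² = 74
ρ = 1 − 6·74/(7·48) = 1 − 444/336 = -0.321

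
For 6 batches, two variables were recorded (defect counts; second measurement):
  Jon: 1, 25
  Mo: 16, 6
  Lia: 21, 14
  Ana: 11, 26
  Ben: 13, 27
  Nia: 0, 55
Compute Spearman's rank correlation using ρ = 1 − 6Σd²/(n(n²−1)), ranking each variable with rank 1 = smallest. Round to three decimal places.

-0.714

Ranks of variable 1: 2, 5, 6, 3, 4, 1
Ranks of variable 2: 3, 1, 2, 4, 5, 6
d = r₁ − r₂: -1, 4, 4, -1, -1, -5
d²: 1, 16, 16, 1, 1, 25; Σd² = 60
ρ = 1 − 6·60/(6·35) = 1 − 360/210 = -0.714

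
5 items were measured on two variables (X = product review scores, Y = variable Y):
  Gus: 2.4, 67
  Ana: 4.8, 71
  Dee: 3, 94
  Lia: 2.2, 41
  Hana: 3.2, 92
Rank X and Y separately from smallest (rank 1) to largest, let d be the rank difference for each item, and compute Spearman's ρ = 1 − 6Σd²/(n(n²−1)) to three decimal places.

Ranks of variable 1: 2, 5, 3, 1, 4
Ranks of variable 2: 2, 3, 5, 1, 4
d = r₁ − r₂: 0, 2, -2, 0, 0
d²: 0, 4, 4, 0, 0; Σd² = 8
ρ = 1 − 6·8/(5·24) = 1 − 48/120 = 0.600

0.600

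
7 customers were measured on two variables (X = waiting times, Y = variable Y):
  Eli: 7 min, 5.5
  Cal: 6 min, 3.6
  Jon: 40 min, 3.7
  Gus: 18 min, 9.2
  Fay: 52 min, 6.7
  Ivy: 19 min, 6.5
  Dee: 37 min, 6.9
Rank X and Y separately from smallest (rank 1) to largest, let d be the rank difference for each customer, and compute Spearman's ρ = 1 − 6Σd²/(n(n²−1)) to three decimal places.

0.321

Ranks of variable 1: 2, 1, 6, 3, 7, 4, 5
Ranks of variable 2: 3, 1, 2, 7, 5, 4, 6
d = r₁ − r₂: -1, 0, 4, -4, 2, 0, -1
d²: 1, 0, 16, 16, 4, 0, 1; Σd² = 38
ρ = 1 − 6·38/(7·48) = 1 − 228/336 = 0.321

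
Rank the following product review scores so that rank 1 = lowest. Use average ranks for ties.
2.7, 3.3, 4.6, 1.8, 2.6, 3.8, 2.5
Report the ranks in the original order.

4, 5, 7, 1, 3, 6, 2

Sorted (ascending): 1.8, 2.5, 2.6, 2.7, 3.3, 3.8, 4.6
No ties — each value takes its position as its rank.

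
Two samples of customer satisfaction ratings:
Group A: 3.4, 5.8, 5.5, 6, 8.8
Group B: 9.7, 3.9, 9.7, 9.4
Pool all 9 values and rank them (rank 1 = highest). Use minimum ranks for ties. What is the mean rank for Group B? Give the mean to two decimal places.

3.25

Sorted (descending): 9.7, 9.7, 9.4, 8.8, 6, 5.8, 5.5, 3.9, 3.4
The 2 values of 9.7 occupy positions 1–2 → each gets rank 1.
Group B values → pooled ranks: 9.7→1, 3.9→8, 9.7→1, 9.4→3
Mean rank = (1 + 8 + 1 + 3) / 4 = 3.25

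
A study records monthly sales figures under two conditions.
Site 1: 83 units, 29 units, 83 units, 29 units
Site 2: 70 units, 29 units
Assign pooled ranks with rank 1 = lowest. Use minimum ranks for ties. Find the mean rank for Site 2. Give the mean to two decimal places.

2.50

Sorted (ascending): 29, 29, 29, 70, 83, 83
The 3 values of 29 occupy positions 1–3 → each gets rank 1.
The 2 values of 83 occupy positions 5–6 → each gets rank 5.
Site 2 values → pooled ranks: 70→4, 29→1
Mean rank = (4 + 1) / 2 = 2.50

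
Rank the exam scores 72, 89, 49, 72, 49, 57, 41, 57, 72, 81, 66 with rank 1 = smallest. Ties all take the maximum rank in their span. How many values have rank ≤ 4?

3

Sorted (ascending): 41, 49, 49, 57, 57, 66, 72, 72, 72, 81, 89
The 2 values of 49 occupy positions 2–3 → each gets rank 3.
The 2 values of 57 occupy positions 4–5 → each gets rank 5.
The 3 values of 72 occupy positions 7–9 → each gets rank 9.
Ranks ≤ 4: {1, 3, 3} → 3 values.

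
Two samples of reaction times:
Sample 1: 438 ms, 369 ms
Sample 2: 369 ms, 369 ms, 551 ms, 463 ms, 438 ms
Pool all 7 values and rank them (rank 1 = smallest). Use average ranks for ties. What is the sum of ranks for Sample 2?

21.5

Sorted (ascending): 369, 369, 369, 438, 438, 463, 551
The 3 values of 369 occupy positions 1–3 → average rank 2.
The 2 values of 438 occupy positions 4–5 → average rank (4+5)/2 = 4.5.
Sample 2 values → pooled ranks: 369→2, 369→2, 551→7, 463→6, 438→4.5
Rank sum = 2 + 2 + 7 + 6 + 4.5 = 21.5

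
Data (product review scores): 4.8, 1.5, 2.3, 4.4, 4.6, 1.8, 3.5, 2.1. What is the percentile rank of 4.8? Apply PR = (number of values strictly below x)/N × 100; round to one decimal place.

N = 8.
Strictly below 4.8: 7. Equal to 4.8: 1.
PR = 7/8 × 100 = 87.5

87.5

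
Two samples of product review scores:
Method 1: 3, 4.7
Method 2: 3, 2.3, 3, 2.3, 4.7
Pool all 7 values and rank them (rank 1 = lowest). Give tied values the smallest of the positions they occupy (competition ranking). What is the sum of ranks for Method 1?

9

Sorted (ascending): 2.3, 2.3, 3, 3, 3, 4.7, 4.7
The 2 values of 2.3 occupy positions 1–2 → each gets rank 1.
The 3 values of 3 occupy positions 3–5 → each gets rank 3.
The 2 values of 4.7 occupy positions 6–7 → each gets rank 6.
Method 1 values → pooled ranks: 3→3, 4.7→6
Rank sum = 3 + 6 = 9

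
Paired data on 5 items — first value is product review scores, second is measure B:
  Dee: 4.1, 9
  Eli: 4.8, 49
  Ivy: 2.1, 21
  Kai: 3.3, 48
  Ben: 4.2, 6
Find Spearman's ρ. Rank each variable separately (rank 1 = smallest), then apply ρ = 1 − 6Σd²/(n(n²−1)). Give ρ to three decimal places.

0.100

Ranks of variable 1: 3, 5, 1, 2, 4
Ranks of variable 2: 2, 5, 3, 4, 1
d = r₁ − r₂: 1, 0, -2, -2, 3
d²: 1, 0, 4, 4, 9; Σd² = 18
ρ = 1 − 6·18/(5·24) = 1 − 108/120 = 0.100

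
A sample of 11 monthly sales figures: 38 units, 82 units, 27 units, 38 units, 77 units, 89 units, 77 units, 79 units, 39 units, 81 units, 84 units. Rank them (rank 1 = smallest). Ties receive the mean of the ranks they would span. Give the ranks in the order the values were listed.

Sorted (ascending): 27, 38, 38, 39, 77, 77, 79, 81, 82, 84, 89
The 2 values of 38 occupy positions 2–3 → average rank (2+3)/2 = 2.5.
The 2 values of 77 occupy positions 5–6 → average rank (5+6)/2 = 5.5.

2.5, 9, 1, 2.5, 5.5, 11, 5.5, 7, 4, 8, 10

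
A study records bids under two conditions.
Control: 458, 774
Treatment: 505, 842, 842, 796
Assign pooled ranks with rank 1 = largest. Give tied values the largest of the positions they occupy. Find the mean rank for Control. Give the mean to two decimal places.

5.00

Sorted (descending): 842, 842, 796, 774, 505, 458
The 2 values of 842 occupy positions 1–2 → each gets rank 2.
Control values → pooled ranks: 458→6, 774→4
Mean rank = (6 + 4) / 2 = 5.00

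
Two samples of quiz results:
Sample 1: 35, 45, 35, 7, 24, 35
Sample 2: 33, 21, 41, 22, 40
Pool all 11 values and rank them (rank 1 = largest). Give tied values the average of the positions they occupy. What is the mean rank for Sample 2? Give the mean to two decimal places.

Sorted (descending): 45, 41, 40, 35, 35, 35, 33, 24, 22, 21, 7
The 3 values of 35 occupy positions 4–6 → average rank 5.
Sample 2 values → pooled ranks: 33→7, 21→10, 41→2, 22→9, 40→3
Mean rank = (7 + 10 + 2 + 9 + 3) / 5 = 6.20

6.20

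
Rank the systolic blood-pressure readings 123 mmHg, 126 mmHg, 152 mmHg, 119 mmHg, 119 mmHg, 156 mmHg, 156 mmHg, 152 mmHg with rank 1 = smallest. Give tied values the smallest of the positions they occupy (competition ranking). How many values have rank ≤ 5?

Sorted (ascending): 119, 119, 123, 126, 152, 152, 156, 156
The 2 values of 119 occupy positions 1–2 → each gets rank 1.
The 2 values of 152 occupy positions 5–6 → each gets rank 5.
The 2 values of 156 occupy positions 7–8 → each gets rank 7.
Ranks ≤ 5: {1, 1, 3, 4, 5, 5} → 6 values.

6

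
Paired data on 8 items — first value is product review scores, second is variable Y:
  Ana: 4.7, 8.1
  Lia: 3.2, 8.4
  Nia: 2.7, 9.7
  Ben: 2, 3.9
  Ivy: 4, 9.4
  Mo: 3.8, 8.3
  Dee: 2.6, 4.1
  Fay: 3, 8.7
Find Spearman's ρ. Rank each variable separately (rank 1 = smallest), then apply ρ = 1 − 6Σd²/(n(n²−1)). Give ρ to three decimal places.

0.310

Ranks of variable 1: 8, 5, 3, 1, 7, 6, 2, 4
Ranks of variable 2: 3, 5, 8, 1, 7, 4, 2, 6
d = r₁ − r₂: 5, 0, -5, 0, 0, 2, 0, -2
d²: 25, 0, 25, 0, 0, 4, 0, 4; Σd² = 58
ρ = 1 − 6·58/(8·63) = 1 − 348/504 = 0.310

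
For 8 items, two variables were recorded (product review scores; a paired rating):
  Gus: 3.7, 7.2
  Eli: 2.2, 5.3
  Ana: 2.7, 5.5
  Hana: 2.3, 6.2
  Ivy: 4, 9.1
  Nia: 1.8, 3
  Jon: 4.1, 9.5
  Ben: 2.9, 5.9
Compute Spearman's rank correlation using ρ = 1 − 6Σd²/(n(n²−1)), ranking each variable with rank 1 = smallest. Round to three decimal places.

0.929

Ranks of variable 1: 6, 2, 4, 3, 7, 1, 8, 5
Ranks of variable 2: 6, 2, 3, 5, 7, 1, 8, 4
d = r₁ − r₂: 0, 0, 1, -2, 0, 0, 0, 1
d²: 0, 0, 1, 4, 0, 0, 0, 1; Σd² = 6
ρ = 1 − 6·6/(8·63) = 1 − 36/504 = 0.929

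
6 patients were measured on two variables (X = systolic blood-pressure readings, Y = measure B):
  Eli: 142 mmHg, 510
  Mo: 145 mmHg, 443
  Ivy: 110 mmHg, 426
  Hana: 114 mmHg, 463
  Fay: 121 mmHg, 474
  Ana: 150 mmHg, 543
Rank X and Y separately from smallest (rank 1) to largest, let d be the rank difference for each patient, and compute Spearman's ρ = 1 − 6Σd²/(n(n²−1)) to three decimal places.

Ranks of variable 1: 4, 5, 1, 2, 3, 6
Ranks of variable 2: 5, 2, 1, 3, 4, 6
d = r₁ − r₂: -1, 3, 0, -1, -1, 0
d²: 1, 9, 0, 1, 1, 0; Σd² = 12
ρ = 1 − 6·12/(6·35) = 1 − 72/210 = 0.657

0.657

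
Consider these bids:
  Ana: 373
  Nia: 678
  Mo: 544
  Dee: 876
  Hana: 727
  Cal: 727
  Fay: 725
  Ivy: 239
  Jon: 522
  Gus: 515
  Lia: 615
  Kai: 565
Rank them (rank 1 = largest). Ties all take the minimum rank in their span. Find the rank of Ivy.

12

Sorted (descending): 876, 727, 727, 725, 678, 615, 565, 544, 522, 515, 373, 239
The 2 values of 727 occupy positions 2–3 → each gets rank 2.
Ivy has value 239 → rank 12.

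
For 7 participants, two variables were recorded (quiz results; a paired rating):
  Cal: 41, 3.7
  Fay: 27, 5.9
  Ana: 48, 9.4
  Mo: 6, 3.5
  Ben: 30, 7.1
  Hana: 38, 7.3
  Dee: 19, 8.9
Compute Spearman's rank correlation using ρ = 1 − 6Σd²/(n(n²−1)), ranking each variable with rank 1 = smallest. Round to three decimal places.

0.429

Ranks of variable 1: 6, 3, 7, 1, 4, 5, 2
Ranks of variable 2: 2, 3, 7, 1, 4, 5, 6
d = r₁ − r₂: 4, 0, 0, 0, 0, 0, -4
d²: 16, 0, 0, 0, 0, 0, 16; Σd² = 32
ρ = 1 − 6·32/(7·48) = 1 − 192/336 = 0.429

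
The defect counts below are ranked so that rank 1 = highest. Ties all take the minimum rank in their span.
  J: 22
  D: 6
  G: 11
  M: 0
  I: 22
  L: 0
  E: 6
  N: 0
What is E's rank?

4

Sorted (descending): 22, 22, 11, 6, 6, 0, 0, 0
The 2 values of 22 occupy positions 1–2 → each gets rank 1.
The 2 values of 6 occupy positions 4–5 → each gets rank 4.
The 3 values of 0 occupy positions 6–8 → each gets rank 6.
E has value 6 → rank 4.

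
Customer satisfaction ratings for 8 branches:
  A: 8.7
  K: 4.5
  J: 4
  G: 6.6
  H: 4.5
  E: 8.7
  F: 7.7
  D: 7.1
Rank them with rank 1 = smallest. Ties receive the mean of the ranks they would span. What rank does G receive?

Sorted (ascending): 4, 4.5, 4.5, 6.6, 7.1, 7.7, 8.7, 8.7
The 2 values of 4.5 occupy positions 2–3 → average rank (2+3)/2 = 2.5.
The 2 values of 8.7 occupy positions 7–8 → average rank (7+8)/2 = 7.5.
G has value 6.6 → rank 4.

4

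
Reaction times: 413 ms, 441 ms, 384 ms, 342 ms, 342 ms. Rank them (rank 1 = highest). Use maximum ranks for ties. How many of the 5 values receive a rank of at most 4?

Sorted (descending): 441, 413, 384, 342, 342
The 2 values of 342 occupy positions 4–5 → each gets rank 5.
Ranks ≤ 4: {1, 2, 3} → 3 values.

3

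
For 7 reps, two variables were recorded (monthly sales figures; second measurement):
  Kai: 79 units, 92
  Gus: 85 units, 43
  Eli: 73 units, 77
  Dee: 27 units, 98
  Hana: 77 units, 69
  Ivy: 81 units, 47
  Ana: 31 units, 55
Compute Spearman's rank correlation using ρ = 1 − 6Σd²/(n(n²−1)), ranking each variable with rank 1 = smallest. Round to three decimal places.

Ranks of variable 1: 5, 7, 3, 1, 4, 6, 2
Ranks of variable 2: 6, 1, 5, 7, 4, 2, 3
d = r₁ − r₂: -1, 6, -2, -6, 0, 4, -1
d²: 1, 36, 4, 36, 0, 16, 1; Σd² = 94
ρ = 1 − 6·94/(7·48) = 1 − 564/336 = -0.679

-0.679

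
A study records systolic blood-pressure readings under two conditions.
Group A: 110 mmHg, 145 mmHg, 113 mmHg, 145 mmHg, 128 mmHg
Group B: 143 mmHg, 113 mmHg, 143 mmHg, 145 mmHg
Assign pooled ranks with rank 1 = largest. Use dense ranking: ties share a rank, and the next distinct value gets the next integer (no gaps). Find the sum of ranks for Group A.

Sorted (descending): 145, 145, 145, 143, 143, 128, 113, 113, 110
The 3 values of 145 share dense rank 1.
The 2 values of 143 share dense rank 2.
The 2 values of 113 share dense rank 4.
Remaining distinct values take the next consecutive integers.
Group A values → pooled ranks: 110→5, 145→1, 113→4, 145→1, 128→3
Rank sum = 5 + 1 + 4 + 1 + 3 = 14

14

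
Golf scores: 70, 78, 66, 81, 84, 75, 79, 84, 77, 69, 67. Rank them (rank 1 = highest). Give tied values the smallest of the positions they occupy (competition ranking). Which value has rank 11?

66

Sorted (descending): 84, 84, 81, 79, 78, 77, 75, 70, 69, 67, 66
The 2 values of 84 occupy positions 1–2 → each gets rank 1.
Rank 11 → value 66.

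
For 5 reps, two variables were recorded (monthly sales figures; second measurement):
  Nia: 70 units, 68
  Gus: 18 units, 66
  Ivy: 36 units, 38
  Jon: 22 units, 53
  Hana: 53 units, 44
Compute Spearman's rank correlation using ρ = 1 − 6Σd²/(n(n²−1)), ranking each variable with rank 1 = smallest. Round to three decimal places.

0.100

Ranks of variable 1: 5, 1, 3, 2, 4
Ranks of variable 2: 5, 4, 1, 3, 2
d = r₁ − r₂: 0, -3, 2, -1, 2
d²: 0, 9, 4, 1, 4; Σd² = 18
ρ = 1 − 6·18/(5·24) = 1 − 108/120 = 0.100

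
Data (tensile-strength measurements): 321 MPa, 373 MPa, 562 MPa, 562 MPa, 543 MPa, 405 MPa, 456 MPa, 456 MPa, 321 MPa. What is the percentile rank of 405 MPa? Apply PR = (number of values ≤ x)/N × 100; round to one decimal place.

N = 9.
Strictly below 405: 3. Equal to 405: 1.
PR = 4/9 × 100 = 44.4

44.4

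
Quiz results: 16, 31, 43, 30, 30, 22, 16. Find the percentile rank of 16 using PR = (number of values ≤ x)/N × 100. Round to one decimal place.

N = 7.
Strictly below 16: 0. Equal to 16: 2.
PR = 2/7 × 100 = 28.6

28.6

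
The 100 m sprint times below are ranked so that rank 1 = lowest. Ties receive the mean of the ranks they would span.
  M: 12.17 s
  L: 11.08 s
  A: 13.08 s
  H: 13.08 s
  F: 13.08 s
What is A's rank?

Sorted (ascending): 11.08, 12.17, 13.08, 13.08, 13.08
The 3 values of 13.08 occupy positions 3–5 → average rank 4.
A has value 13.08 s → rank 4.

4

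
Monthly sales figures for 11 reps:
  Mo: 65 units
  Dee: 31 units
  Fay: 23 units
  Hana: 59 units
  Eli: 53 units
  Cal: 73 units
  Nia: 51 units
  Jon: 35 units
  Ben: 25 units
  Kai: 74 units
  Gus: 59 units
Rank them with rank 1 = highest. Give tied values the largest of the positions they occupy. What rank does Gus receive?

5

Sorted (descending): 74, 73, 65, 59, 59, 53, 51, 35, 31, 25, 23
The 2 values of 59 occupy positions 4–5 → each gets rank 5.
Gus has value 59 units → rank 5.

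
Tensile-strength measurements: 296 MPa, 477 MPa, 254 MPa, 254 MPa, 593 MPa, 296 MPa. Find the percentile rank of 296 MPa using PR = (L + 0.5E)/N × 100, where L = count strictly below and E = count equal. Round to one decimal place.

50.0

N = 6.
Strictly below 296: 2. Equal to 296: 2.
PR = (2 + 0.5·2)/6 × 100 = 50.0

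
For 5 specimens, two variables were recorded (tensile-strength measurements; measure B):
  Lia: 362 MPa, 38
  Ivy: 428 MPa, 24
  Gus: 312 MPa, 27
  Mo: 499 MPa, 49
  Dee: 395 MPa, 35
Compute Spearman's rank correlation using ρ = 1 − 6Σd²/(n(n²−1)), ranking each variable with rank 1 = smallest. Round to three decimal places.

0.300

Ranks of variable 1: 2, 4, 1, 5, 3
Ranks of variable 2: 4, 1, 2, 5, 3
d = r₁ − r₂: -2, 3, -1, 0, 0
d²: 4, 9, 1, 0, 0; Σd² = 14
ρ = 1 − 6·14/(5·24) = 1 − 84/120 = 0.300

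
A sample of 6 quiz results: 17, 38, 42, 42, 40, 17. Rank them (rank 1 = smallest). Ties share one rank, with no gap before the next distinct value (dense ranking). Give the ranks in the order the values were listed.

Sorted (ascending): 17, 17, 38, 40, 42, 42
The 2 values of 17 share dense rank 1.
The 2 values of 42 share dense rank 4.
Remaining distinct values take the next consecutive integers.

1, 2, 4, 4, 3, 1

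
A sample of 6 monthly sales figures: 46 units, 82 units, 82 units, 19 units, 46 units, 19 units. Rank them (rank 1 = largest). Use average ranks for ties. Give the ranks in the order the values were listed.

3.5, 1.5, 1.5, 5.5, 3.5, 5.5

Sorted (descending): 82, 82, 46, 46, 19, 19
The 2 values of 82 occupy positions 1–2 → average rank (1+2)/2 = 1.5.
The 2 values of 46 occupy positions 3–4 → average rank (3+4)/2 = 3.5.
The 2 values of 19 occupy positions 5–6 → average rank (5+6)/2 = 5.5.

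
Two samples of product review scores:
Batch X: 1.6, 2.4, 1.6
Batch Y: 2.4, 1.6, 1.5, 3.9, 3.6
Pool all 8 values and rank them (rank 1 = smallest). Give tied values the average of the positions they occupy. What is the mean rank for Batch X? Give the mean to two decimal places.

Sorted (ascending): 1.5, 1.6, 1.6, 1.6, 2.4, 2.4, 3.6, 3.9
The 3 values of 1.6 occupy positions 2–4 → average rank 3.
The 2 values of 2.4 occupy positions 5–6 → average rank (5+6)/2 = 5.5.
Batch X values → pooled ranks: 1.6→3, 2.4→5.5, 1.6→3
Mean rank = (3 + 5.5 + 3) / 3 = 3.83

3.83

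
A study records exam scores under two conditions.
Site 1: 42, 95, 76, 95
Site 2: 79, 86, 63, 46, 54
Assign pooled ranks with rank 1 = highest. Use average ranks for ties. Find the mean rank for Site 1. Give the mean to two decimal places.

Sorted (descending): 95, 95, 86, 79, 76, 63, 54, 46, 42
The 2 values of 95 occupy positions 1–2 → average rank (1+2)/2 = 1.5.
Site 1 values → pooled ranks: 42→9, 95→1.5, 76→5, 95→1.5
Mean rank = (9 + 1.5 + 5 + 1.5) / 4 = 4.25

4.25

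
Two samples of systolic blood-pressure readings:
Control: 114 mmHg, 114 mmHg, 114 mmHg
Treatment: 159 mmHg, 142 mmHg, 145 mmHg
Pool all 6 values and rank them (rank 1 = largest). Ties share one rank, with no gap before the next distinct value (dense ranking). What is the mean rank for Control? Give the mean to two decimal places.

Sorted (descending): 159, 145, 142, 114, 114, 114
The 3 values of 114 share dense rank 4.
Remaining distinct values take the next consecutive integers.
Control values → pooled ranks: 114→4, 114→4, 114→4
Mean rank = (4 + 4 + 4) / 3 = 4.00

4.00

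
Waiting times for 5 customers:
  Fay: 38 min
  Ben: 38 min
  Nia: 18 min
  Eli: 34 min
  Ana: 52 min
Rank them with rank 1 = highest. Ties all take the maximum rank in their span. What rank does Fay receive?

3

Sorted (descending): 52, 38, 38, 34, 18
The 2 values of 38 occupy positions 2–3 → each gets rank 3.
Fay has value 38 min → rank 3.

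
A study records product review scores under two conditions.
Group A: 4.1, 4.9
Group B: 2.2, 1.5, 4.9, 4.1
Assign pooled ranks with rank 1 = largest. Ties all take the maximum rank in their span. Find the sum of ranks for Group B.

17

Sorted (descending): 4.9, 4.9, 4.1, 4.1, 2.2, 1.5
The 2 values of 4.9 occupy positions 1–2 → each gets rank 2.
The 2 values of 4.1 occupy positions 3–4 → each gets rank 4.
Group B values → pooled ranks: 2.2→5, 1.5→6, 4.9→2, 4.1→4
Rank sum = 5 + 6 + 2 + 4 = 17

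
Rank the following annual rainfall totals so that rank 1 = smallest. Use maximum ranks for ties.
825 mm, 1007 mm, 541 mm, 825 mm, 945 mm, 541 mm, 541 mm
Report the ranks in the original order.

Sorted (ascending): 541, 541, 541, 825, 825, 945, 1007
The 3 values of 541 occupy positions 1–3 → each gets rank 3.
The 2 values of 825 occupy positions 4–5 → each gets rank 5.

5, 7, 3, 5, 6, 3, 3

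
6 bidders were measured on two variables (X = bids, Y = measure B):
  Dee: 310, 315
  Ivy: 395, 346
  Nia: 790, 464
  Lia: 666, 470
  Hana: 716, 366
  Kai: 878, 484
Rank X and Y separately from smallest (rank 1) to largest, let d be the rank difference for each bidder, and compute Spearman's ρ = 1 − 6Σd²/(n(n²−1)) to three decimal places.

0.829

Ranks of variable 1: 1, 2, 5, 3, 4, 6
Ranks of variable 2: 1, 2, 4, 5, 3, 6
d = r₁ − r₂: 0, 0, 1, -2, 1, 0
d²: 0, 0, 1, 4, 1, 0; Σd² = 6
ρ = 1 − 6·6/(6·35) = 1 − 36/210 = 0.829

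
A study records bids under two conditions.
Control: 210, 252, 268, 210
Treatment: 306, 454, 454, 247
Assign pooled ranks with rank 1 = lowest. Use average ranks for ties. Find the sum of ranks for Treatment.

24

Sorted (ascending): 210, 210, 247, 252, 268, 306, 454, 454
The 2 values of 210 occupy positions 1–2 → average rank (1+2)/2 = 1.5.
The 2 values of 454 occupy positions 7–8 → average rank (7+8)/2 = 7.5.
Treatment values → pooled ranks: 306→6, 454→7.5, 454→7.5, 247→3
Rank sum = 6 + 7.5 + 7.5 + 3 = 24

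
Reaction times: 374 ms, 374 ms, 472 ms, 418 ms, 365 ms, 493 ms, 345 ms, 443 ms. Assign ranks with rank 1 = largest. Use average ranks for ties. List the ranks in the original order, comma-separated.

5.5, 5.5, 2, 4, 7, 1, 8, 3

Sorted (descending): 493, 472, 443, 418, 374, 374, 365, 345
The 2 values of 374 occupy positions 5–6 → average rank (5+6)/2 = 5.5.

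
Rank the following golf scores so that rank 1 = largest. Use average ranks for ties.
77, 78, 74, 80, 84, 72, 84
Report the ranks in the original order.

Sorted (descending): 84, 84, 80, 78, 77, 74, 72
The 2 values of 84 occupy positions 1–2 → average rank (1+2)/2 = 1.5.

5, 4, 6, 3, 1.5, 7, 1.5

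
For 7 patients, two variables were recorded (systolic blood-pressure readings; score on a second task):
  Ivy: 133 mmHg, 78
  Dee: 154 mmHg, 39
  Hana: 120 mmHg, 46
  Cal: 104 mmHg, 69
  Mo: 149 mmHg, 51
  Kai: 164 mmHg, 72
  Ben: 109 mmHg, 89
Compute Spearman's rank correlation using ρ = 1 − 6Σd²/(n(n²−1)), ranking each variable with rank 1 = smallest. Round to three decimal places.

Ranks of variable 1: 4, 6, 3, 1, 5, 7, 2
Ranks of variable 2: 6, 1, 2, 4, 3, 5, 7
d = r₁ − r₂: -2, 5, 1, -3, 2, 2, -5
d²: 4, 25, 1, 9, 4, 4, 25; Σd² = 72
ρ = 1 − 6·72/(7·48) = 1 − 432/336 = -0.286

-0.286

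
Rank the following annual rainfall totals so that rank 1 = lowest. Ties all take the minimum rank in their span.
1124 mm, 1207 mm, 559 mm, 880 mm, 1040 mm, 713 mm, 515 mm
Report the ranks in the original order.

Sorted (ascending): 515, 559, 713, 880, 1040, 1124, 1207
No ties — each value takes its position as its rank.

6, 7, 2, 4, 5, 3, 1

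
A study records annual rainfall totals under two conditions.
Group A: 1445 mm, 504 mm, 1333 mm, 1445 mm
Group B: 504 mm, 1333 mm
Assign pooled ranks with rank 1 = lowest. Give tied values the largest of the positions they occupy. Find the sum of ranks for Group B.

6

Sorted (ascending): 504, 504, 1333, 1333, 1445, 1445
The 2 values of 504 occupy positions 1–2 → each gets rank 2.
The 2 values of 1333 occupy positions 3–4 → each gets rank 4.
The 2 values of 1445 occupy positions 5–6 → each gets rank 6.
Group B values → pooled ranks: 504→2, 1333→4
Rank sum = 2 + 4 = 6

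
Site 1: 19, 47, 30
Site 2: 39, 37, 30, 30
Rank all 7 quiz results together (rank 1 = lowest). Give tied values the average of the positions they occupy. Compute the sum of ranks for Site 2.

17

Sorted (ascending): 19, 30, 30, 30, 37, 39, 47
The 3 values of 30 occupy positions 2–4 → average rank 3.
Site 2 values → pooled ranks: 39→6, 37→5, 30→3, 30→3
Rank sum = 6 + 5 + 3 + 3 = 17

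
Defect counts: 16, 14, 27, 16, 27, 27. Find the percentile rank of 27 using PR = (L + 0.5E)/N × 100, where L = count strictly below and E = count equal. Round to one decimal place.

N = 6.
Strictly below 27: 3. Equal to 27: 3.
PR = (3 + 0.5·3)/6 × 100 = 75.0

75.0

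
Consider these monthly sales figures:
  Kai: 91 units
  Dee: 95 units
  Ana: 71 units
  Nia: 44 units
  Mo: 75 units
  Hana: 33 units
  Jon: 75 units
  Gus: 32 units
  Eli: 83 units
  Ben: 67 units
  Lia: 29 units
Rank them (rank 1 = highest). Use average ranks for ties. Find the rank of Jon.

4.5

Sorted (descending): 95, 91, 83, 75, 75, 71, 67, 44, 33, 32, 29
The 2 values of 75 occupy positions 4–5 → average rank (4+5)/2 = 4.5.
Jon has value 75 units → rank 4.5.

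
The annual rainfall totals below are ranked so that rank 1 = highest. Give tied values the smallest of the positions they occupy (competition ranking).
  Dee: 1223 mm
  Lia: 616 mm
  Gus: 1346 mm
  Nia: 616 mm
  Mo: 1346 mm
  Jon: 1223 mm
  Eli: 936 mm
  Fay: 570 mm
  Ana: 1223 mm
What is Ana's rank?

3

Sorted (descending): 1346, 1346, 1223, 1223, 1223, 936, 616, 616, 570
The 2 values of 1346 occupy positions 1–2 → each gets rank 1.
The 3 values of 1223 occupy positions 3–5 → each gets rank 3.
The 2 values of 616 occupy positions 7–8 → each gets rank 7.
Ana has value 1223 mm → rank 3.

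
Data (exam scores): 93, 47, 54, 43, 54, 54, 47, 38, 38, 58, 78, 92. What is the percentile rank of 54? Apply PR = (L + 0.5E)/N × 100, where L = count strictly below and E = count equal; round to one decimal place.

N = 12.
Strictly below 54: 5. Equal to 54: 3.
PR = (5 + 0.5·3)/12 × 100 = 54.2

54.2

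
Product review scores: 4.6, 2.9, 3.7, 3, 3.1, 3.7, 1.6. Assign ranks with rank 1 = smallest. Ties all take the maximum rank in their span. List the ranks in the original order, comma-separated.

Sorted (ascending): 1.6, 2.9, 3, 3.1, 3.7, 3.7, 4.6
The 2 values of 3.7 occupy positions 5–6 → each gets rank 6.

7, 2, 6, 3, 4, 6, 1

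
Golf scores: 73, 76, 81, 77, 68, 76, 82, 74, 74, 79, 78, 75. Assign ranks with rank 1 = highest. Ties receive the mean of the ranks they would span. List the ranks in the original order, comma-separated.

Sorted (descending): 82, 81, 79, 78, 77, 76, 76, 75, 74, 74, 73, 68
The 2 values of 76 occupy positions 6–7 → average rank (6+7)/2 = 6.5.
The 2 values of 74 occupy positions 9–10 → average rank (9+10)/2 = 9.5.

11, 6.5, 2, 5, 12, 6.5, 1, 9.5, 9.5, 3, 4, 8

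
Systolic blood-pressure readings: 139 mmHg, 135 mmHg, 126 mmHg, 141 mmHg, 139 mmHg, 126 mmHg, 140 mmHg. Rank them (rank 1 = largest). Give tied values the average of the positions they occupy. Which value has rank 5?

135

Sorted (descending): 141, 140, 139, 139, 135, 126, 126
The 2 values of 139 occupy positions 3–4 → average rank (3+4)/2 = 3.5.
The 2 values of 126 occupy positions 6–7 → average rank (6+7)/2 = 6.5.
Rank 5 → value 135.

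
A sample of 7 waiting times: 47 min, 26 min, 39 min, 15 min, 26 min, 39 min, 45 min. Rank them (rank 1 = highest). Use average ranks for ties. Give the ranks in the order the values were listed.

Sorted (descending): 47, 45, 39, 39, 26, 26, 15
The 2 values of 39 occupy positions 3–4 → average rank (3+4)/2 = 3.5.
The 2 values of 26 occupy positions 5–6 → average rank (5+6)/2 = 5.5.

1, 5.5, 3.5, 7, 5.5, 3.5, 2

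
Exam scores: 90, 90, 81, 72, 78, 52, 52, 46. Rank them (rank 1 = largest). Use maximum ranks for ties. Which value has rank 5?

Sorted (descending): 90, 90, 81, 78, 72, 52, 52, 46
The 2 values of 90 occupy positions 1–2 → each gets rank 2.
The 2 values of 52 occupy positions 6–7 → each gets rank 7.
Rank 5 → value 72.

72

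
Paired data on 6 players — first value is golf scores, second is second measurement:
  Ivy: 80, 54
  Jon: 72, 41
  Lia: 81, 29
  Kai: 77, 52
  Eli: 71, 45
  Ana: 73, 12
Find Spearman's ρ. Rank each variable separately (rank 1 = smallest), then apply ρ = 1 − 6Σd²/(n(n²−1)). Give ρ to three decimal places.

0.086

Ranks of variable 1: 5, 2, 6, 4, 1, 3
Ranks of variable 2: 6, 3, 2, 5, 4, 1
d = r₁ − r₂: -1, -1, 4, -1, -3, 2
d²: 1, 1, 16, 1, 9, 4; Σd² = 32
ρ = 1 − 6·32/(6·35) = 1 − 192/210 = 0.086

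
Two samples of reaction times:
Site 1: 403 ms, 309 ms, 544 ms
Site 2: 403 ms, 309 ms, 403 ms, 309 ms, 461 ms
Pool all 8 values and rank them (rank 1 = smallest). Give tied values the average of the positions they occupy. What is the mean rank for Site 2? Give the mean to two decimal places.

Sorted (ascending): 309, 309, 309, 403, 403, 403, 461, 544
The 3 values of 309 occupy positions 1–3 → average rank 2.
The 3 values of 403 occupy positions 4–6 → average rank 5.
Site 2 values → pooled ranks: 403→5, 309→2, 403→5, 309→2, 461→7
Mean rank = (5 + 2 + 5 + 2 + 7) / 5 = 4.20

4.20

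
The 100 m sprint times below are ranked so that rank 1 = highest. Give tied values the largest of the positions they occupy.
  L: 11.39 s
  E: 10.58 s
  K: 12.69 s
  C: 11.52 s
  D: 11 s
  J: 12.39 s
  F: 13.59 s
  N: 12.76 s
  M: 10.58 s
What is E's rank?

Sorted (descending): 13.59, 12.76, 12.69, 12.39, 11.52, 11.39, 11, 10.58, 10.58
The 2 values of 10.58 occupy positions 8–9 → each gets rank 9.
E has value 10.58 s → rank 9.

9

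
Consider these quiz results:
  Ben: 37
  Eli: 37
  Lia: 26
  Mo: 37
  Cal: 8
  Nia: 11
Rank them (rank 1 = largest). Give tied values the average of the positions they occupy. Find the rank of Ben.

Sorted (descending): 37, 37, 37, 26, 11, 8
The 3 values of 37 occupy positions 1–3 → average rank 2.
Ben has value 37 → rank 2.

2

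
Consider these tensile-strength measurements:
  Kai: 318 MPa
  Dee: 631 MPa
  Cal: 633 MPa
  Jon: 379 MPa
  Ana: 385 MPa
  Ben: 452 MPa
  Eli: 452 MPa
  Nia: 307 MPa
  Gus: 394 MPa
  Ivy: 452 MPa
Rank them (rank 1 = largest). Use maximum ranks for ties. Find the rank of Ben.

Sorted (descending): 633, 631, 452, 452, 452, 394, 385, 379, 318, 307
The 3 values of 452 occupy positions 3–5 → each gets rank 5.
Ben has value 452 MPa → rank 5.

5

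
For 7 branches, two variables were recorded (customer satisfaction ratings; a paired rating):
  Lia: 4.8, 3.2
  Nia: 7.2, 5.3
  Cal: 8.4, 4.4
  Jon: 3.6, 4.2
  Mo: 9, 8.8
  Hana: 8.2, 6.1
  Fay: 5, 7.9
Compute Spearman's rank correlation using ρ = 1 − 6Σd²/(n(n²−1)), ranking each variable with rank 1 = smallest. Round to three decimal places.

0.643

Ranks of variable 1: 2, 4, 6, 1, 7, 5, 3
Ranks of variable 2: 1, 4, 3, 2, 7, 5, 6
d = r₁ − r₂: 1, 0, 3, -1, 0, 0, -3
d²: 1, 0, 9, 1, 0, 0, 9; Σd² = 20
ρ = 1 − 6·20/(7·48) = 1 − 120/336 = 0.643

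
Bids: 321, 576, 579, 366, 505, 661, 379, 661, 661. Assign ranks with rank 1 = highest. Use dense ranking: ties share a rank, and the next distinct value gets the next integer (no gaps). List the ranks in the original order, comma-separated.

7, 3, 2, 6, 4, 1, 5, 1, 1

Sorted (descending): 661, 661, 661, 579, 576, 505, 379, 366, 321
The 3 values of 661 share dense rank 1.
Remaining distinct values take the next consecutive integers.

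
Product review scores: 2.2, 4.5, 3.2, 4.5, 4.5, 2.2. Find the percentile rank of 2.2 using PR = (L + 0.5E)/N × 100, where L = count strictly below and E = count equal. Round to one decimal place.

N = 6.
Strictly below 2.2: 0. Equal to 2.2: 2.
PR = (0 + 0.5·2)/6 × 100 = 16.7

16.7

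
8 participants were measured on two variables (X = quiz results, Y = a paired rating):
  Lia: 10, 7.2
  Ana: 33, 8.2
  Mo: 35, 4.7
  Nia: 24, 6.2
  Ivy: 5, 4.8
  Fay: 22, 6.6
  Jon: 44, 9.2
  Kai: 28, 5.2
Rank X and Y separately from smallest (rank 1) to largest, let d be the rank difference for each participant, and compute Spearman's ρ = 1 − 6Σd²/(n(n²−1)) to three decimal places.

Ranks of variable 1: 2, 6, 7, 4, 1, 3, 8, 5
Ranks of variable 2: 6, 7, 1, 4, 2, 5, 8, 3
d = r₁ − r₂: -4, -1, 6, 0, -1, -2, 0, 2
d²: 16, 1, 36, 0, 1, 4, 0, 4; Σd² = 62
ρ = 1 − 6·62/(8·63) = 1 − 372/504 = 0.262

0.262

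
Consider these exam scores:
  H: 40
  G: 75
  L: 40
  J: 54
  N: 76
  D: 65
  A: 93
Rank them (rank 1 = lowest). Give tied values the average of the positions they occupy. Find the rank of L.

Sorted (ascending): 40, 40, 54, 65, 75, 76, 93
The 2 values of 40 occupy positions 1–2 → average rank (1+2)/2 = 1.5.
L has value 40 → rank 1.5.

1.5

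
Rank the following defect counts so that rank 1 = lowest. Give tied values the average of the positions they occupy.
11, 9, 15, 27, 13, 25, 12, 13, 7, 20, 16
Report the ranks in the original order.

3, 2, 7, 11, 5.5, 10, 4, 5.5, 1, 9, 8

Sorted (ascending): 7, 9, 11, 12, 13, 13, 15, 16, 20, 25, 27
The 2 values of 13 occupy positions 5–6 → average rank (5+6)/2 = 5.5.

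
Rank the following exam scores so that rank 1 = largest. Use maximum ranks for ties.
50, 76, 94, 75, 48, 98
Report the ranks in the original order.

Sorted (descending): 98, 94, 76, 75, 50, 48
No ties — each value takes its position as its rank.

5, 3, 2, 4, 6, 1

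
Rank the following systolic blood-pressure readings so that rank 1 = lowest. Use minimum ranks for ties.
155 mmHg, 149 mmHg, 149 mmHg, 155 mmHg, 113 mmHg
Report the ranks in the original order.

4, 2, 2, 4, 1

Sorted (ascending): 113, 149, 149, 155, 155
The 2 values of 149 occupy positions 2–3 → each gets rank 2.
The 2 values of 155 occupy positions 4–5 → each gets rank 4.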